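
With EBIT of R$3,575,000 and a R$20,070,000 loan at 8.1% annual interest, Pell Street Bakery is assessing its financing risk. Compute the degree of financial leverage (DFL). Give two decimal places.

1.83

Interest = R$1,625,670.00.
Degree of financial leverage = EBIT / (EBIT − interest) = R$3,575,000 / R$1,949,330.00 = 1.8340.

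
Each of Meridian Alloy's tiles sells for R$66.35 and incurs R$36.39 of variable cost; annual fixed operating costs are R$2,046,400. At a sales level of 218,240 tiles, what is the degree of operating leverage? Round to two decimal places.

1.46

Total contribution margin = 218,240 × R$29.96 = R$6,538,470.40.
Operating income = contribution − fixed costs = R$6,538,470.40 − R$2,046,400 = R$4,492,070.40.
So DOL = total CM / EBIT = R$6,538,470.40 / R$4,492,070.40 = 1.4556.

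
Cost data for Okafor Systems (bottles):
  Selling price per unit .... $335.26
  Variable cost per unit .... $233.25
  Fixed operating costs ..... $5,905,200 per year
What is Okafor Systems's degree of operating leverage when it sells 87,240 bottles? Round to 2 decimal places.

2.97

Contribution at this volume is 87,240 × $102.01 = $8,899,352.40.
Operating income = contribution − fixed costs = $8,899,352.40 − $5,905,200 = $2,994,152.40.
So DOL = total CM / EBIT = $8,899,352.40 / $2,994,152.40 = 2.9722.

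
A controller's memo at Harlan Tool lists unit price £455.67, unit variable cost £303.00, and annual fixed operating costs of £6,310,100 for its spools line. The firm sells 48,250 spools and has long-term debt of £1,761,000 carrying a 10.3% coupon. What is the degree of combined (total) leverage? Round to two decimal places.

Total contribution margin = 48,250 × £152.67 = £7,366,327.50.
EBIT = £7,366,327.50 − £6,310,100 = £1,056,227.50. Interest = £181,383.00.
DOL = £7,366,327.50 ÷ £1,056,227.50 = 6.9742; DFL = £1,056,227.50 ÷ £874,844.50 = 1.2073.
DCL = DOL × DFL = 6.9742 × 1.2073 = 8.4200.

8.42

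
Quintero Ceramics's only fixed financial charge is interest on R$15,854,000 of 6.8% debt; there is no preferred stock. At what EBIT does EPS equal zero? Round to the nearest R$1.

R$1,078,072

Annual interest = 6.8% × R$15,854,000 = R$1,078,072.00.
Without preferred stock the financial break-even is simply EBIT = interest = R$1,078,072.00.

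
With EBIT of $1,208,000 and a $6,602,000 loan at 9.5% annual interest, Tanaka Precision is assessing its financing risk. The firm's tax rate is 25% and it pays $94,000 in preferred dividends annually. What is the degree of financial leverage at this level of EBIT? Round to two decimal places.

Annual interest charges come to $627,190.00.
Preferred dividends grossed up pre-tax: $94,000 / (1 − 0.25) = $125,333.33.
DFL = EBIT ÷ [EBIT − I − D_p/(1−t)] = $1,208,000 ÷ [$1,208,000 − $627,190.00 − $125,333.33] = $1,208,000 ÷ $455,476.67 = 2.6522.

2.65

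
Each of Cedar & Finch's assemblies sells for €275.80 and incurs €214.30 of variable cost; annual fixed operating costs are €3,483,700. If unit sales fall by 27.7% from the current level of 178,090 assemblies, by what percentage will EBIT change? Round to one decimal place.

-40.6%

Contribution at this volume is 178,090 × €61.50 = €10,952,535.00.
Operating income = contribution − fixed costs = €10,952,535.00 − €3,483,700 = €7,468,835.00.
Degree of operating leverage = €10,952,535.00 / €7,468,835.00 = 1.4664.
So EBIT moves 1.4664 × (-27.7%) = -40.6%.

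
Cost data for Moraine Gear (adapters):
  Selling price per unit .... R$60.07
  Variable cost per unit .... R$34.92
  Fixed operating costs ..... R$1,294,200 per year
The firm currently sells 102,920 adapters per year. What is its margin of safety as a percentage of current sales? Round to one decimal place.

Unit CM = price − variable cost = R$60.07 − R$34.92 = R$25.15. Break-even units = R$1,294,200 ÷ R$25.15 = 51,459.24; break-even revenue = 51,459.24 × R$60.07 = R$3,091,156.82.
Current sales = 102,920 × R$60.07 = R$6,182,404.40.
Margin of safety = (R$6,182,404.40 − R$3,091,156.82) ÷ R$6,182,404.40 = 50.0%.

50.0%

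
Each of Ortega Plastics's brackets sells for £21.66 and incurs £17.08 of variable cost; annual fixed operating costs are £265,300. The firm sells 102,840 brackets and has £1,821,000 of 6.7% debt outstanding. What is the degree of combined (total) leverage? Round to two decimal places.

Total contribution margin = 102,840 × £4.58 = £471,007.20.
EBIT = £471,007.20 − £265,300 = £205,707.20. Interest = £122,007.00, so EBIT − I = £83,700.20.
Degree of total leverage = total CM / (EBIT − interest) = £471,007.20 / £83,700.20 = 5.6273.

5.63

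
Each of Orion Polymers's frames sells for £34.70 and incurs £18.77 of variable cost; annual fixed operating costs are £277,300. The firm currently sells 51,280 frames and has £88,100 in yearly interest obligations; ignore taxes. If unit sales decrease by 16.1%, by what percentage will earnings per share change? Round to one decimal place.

-29.1%

Contribution at this volume is 51,280 × £15.93 = £816,890.40.
Subtracting fixed costs: EBIT = £816,890.40 − £277,300 = £539,590.40.
Interest = £88,100.00, so EBIT − I = £451,490.40.
DCL = total CM / (EBIT − I) = £816,890.40 / £451,490.40 = 1.8093.
%ΔEPS = DCL × %ΔSales = 1.8093 × -16.1% = -29.1%.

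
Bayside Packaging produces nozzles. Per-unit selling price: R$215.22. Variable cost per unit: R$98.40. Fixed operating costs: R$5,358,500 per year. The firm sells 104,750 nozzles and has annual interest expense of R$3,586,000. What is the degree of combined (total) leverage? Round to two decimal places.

Total contribution margin = 104,750 × R$116.82 = R$12,236,895.00.
Subtracting fixed costs: EBIT = R$12,236,895.00 − R$5,358,500 = R$6,878,395.00. Interest = R$3,586,000.00.
DOL = R$12,236,895.00 ÷ R$6,878,395.00 = 1.7790; DFL = R$6,878,395.00 ÷ R$3,292,395.00 = 2.0892.
Combined leverage = 1.7790 × 2.0892 = 3.7167.

3.72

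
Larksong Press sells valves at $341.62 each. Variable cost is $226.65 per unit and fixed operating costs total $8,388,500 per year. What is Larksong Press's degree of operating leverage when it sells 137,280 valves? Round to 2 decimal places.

2.13

Total contribution margin = 137,280 × $114.97 = $15,783,081.60.
Operating income = contribution − fixed costs = $15,783,081.60 − $8,388,500 = $7,394,581.60.
So DOL = total CM / EBIT = $15,783,081.60 / $7,394,581.60 = 2.1344.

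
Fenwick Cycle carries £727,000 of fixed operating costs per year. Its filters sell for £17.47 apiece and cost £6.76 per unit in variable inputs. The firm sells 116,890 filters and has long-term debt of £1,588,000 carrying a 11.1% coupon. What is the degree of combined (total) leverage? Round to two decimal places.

Total contribution margin = 116,890 × £10.71 = £1,251,891.90.
Subtracting fixed costs: EBIT = £1,251,891.90 − £727,000 = £524,891.90. Interest = £176,268.00.
DOL = £1,251,891.90 ÷ £524,891.90 = 2.3850; DFL = £524,891.90 ÷ £348,623.90 = 1.5056.
DCL = DOL × DFL = 2.3850 × 1.5056 = 3.5909.

3.59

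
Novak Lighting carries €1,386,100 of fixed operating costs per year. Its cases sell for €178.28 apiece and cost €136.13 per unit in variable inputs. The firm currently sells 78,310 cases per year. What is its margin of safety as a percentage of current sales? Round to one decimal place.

58.0%

Each unit contributes €178.28 − €136.13 = €42.15. Break-even units = €1,386,100 ÷ €42.15 = 32,884.93; break-even revenue = 32,884.93 × €178.28 = €5,862,726.17.
Current sales = 78,310 × €178.28 = €13,961,106.80.
Margin of safety = (€13,961,106.80 − €5,862,726.17) ÷ €13,961,106.80 = 58.0%.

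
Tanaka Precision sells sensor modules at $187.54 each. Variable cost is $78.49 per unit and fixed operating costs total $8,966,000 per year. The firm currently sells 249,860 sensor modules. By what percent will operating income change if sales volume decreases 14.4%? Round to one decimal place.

Contribution at this volume is 249,860 × $109.05 = $27,247,233.00.
Operating income = contribution − fixed costs = $27,247,233.00 − $8,966,000 = $18,281,233.00.
So DOL = total CM / EBIT = $27,247,233.00 / $18,281,233.00 = 1.4904.
So EBIT moves 1.4904 × (-14.4%) = -21.5%.

-21.5%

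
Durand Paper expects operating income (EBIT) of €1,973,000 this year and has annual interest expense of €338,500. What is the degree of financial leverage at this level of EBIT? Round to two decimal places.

Interest = €338,500.00.
Degree of financial leverage = EBIT / (EBIT − interest) = €1,973,000 / €1,634,500.00 = 1.2071.

1.21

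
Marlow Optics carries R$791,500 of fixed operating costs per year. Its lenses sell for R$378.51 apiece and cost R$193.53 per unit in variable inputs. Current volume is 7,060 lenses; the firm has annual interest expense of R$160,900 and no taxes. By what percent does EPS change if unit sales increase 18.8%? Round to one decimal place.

Total contribution margin = 7,060 × R$184.98 = R$1,305,958.80.
Operating income = contribution − fixed costs = R$1,305,958.80 − R$791,500 = R$514,458.80.
Interest = R$160,900.00, so EBIT − I = R$353,558.80.
DCL = total CM / (EBIT − I) = R$1,305,958.80 / R$353,558.80 = 3.6938.
EPS therefore changes by 3.6938 × (+18.8%) = +69.4%.

+69.4%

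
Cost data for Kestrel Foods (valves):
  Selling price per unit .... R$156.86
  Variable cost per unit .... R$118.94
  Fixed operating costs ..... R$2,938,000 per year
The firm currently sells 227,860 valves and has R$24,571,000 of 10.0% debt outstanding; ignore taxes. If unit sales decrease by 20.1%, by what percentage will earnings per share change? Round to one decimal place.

-53.5%

Total contribution margin = 227,860 × R$37.92 = R$8,640,451.20.
Subtracting fixed costs: EBIT = R$8,640,451.20 − R$2,938,000 = R$5,702,451.20.
After interest of R$2,457,100.00, pre-tax earnings = R$3,245,351.20.
Degree of combined leverage = contribution ÷ (EBIT − I) = R$8,640,451.20 ÷ R$3,245,351.20 = 2.6624.
EPS therefore changes by 2.6624 × (-20.1%) = -53.5%.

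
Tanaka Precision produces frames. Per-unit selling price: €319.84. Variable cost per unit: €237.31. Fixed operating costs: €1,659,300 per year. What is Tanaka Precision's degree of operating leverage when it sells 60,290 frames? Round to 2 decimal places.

At 60,290 units, contribution = 60,290 × €82.53 = €4,975,733.70.
Subtracting fixed costs: EBIT = €4,975,733.70 − €1,659,300 = €3,316,433.70.
DOL = contribution ÷ EBIT = €4,975,733.70 ÷ €3,316,433.70 = 1.5003.

1.50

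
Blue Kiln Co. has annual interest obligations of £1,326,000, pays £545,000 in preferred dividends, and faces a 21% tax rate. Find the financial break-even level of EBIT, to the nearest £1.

Preferred dividends are paid after tax, so their pre-tax equivalent is £545,000 ÷ (1 − 0.21) = £689,873.42.
Financial break-even EBIT = interest + D_p ÷ (1 − t) = £1,326,000 + £689,873.42 = £2,015,873.42.

£2,015,873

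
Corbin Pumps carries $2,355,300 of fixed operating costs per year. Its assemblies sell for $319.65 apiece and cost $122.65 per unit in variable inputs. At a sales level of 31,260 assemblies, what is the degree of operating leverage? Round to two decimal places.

1.62

Contribution at this volume is 31,260 × $197.00 = $6,158,220.00.
EBIT = $6,158,220.00 − $2,355,300 = $3,802,920.00.
So DOL = total CM / EBIT = $6,158,220.00 / $3,802,920.00 = 1.6193.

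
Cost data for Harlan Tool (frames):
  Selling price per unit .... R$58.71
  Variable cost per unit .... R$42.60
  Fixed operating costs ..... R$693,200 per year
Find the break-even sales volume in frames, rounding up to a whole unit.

43,030 frames

Contribution margin per unit = R$58.71 − R$42.60 = R$16.11.
Break-even Q = R$693,200 / R$16.11 = 43,029.17 → 43,030 frames.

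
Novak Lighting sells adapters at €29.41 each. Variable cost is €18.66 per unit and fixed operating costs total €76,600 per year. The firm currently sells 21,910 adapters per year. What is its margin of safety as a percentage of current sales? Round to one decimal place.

Contribution margin per unit = €29.41 − €18.66 = €10.75. Break-even units = €76,600 ÷ €10.75 = 7,125.58; break-even revenue = 7,125.58 × €29.41 = €209,563.35.
Current sales = 21,910 × €29.41 = €644,373.10.
Margin of safety = (€644,373.10 − €209,563.35) ÷ €644,373.10 = 67.5%.

67.5%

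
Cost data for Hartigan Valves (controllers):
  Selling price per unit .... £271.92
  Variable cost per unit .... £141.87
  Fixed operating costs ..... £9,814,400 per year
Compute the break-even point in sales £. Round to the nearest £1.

Contribution margin per unit = £271.92 − £141.87 = £130.05, a CM ratio of £130.05 ÷ £271.92 = 0.4783.
Break-even sales = FC ÷ CM ratio = £9,814,400 × £271.92 / £130.05 = £20,520,812.

£20,520,812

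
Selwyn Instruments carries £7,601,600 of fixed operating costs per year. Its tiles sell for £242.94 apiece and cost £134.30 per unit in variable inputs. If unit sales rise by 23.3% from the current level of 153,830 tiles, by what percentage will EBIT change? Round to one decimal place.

Contribution at this volume is 153,830 × £108.64 = £16,712,091.20.
Operating income = contribution − fixed costs = £16,712,091.20 − £7,601,600 = £9,110,491.20.
Degree of operating leverage = £16,712,091.20 / £9,110,491.20 = 1.8344.
Operating income changes by 1.8344 × +23.3% = +42.7%.

+42.7%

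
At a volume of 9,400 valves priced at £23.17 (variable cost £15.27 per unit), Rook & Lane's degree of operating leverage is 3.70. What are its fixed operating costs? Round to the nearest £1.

£54,190

At 9,400 units, contribution = 9,400 × £7.90 = £74,260.00.
DOL = contribution / EBIT, so EBIT = £74,260.00 / 3.70 = £20,070.27.
And FC = contribution − EBIT = £74,260.00 − £20,070.27 = £54,190.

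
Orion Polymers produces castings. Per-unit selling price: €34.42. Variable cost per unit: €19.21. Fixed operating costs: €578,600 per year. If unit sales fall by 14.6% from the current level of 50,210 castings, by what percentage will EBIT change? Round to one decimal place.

-60.2%

Contribution at this volume is 50,210 × €15.21 = €763,694.10.
Operating income = contribution − fixed costs = €763,694.10 − €578,600 = €185,094.10.
Degree of operating leverage = €763,694.10 / €185,094.10 = 4.1260.
Operating income changes by 4.1260 × -14.6% = -60.2%.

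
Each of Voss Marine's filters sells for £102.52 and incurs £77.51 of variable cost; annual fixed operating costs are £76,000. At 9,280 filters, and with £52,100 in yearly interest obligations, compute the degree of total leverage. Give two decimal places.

2.23

Total contribution margin = 9,280 × £25.01 = £232,092.80.
Operating income = contribution − fixed costs = £232,092.80 − £76,000 = £156,092.80. Interest = £52,100.00.
DOL = £232,092.80 ÷ £156,092.80 = 1.4869; DFL = £156,092.80 ÷ £103,992.80 = 1.5010.
Combined leverage = 1.4869 × 1.5010 = 2.2318.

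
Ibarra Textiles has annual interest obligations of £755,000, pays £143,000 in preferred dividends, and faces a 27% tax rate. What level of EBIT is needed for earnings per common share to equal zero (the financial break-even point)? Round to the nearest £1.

Grossing the preferred dividend up to pre-tax terms: £143,000 / (1 − 0.27) = £195,890.41.
EPS = 0 when EBIT covers interest plus the pre-tax preferred burden: £755,000 + £195,890.41 = £950,890.41.

£950,890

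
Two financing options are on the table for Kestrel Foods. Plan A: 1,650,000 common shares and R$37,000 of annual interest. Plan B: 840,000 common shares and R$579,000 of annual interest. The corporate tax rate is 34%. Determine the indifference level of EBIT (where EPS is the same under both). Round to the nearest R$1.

R$1,141,074

At indifference, (EBIT − 37,000)(1 − t)/1,650,000 = (EBIT − 579,000)(1 − t)/840,000.
Cancelling (1 − t) and cross-multiplying: 840,000·(EBIT − 37,000) = 1,650,000·(EBIT − 579,000).
Solving, EBIT = (579,000·1,650,000 − 37,000·840,000) / (1,650,000 − 840,000) = 924,270,000,000 / 810,000 = 1,141,074.07.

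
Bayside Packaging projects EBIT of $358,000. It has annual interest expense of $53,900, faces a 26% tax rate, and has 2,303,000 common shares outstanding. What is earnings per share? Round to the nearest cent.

$0.10

Pre-tax income = $358,000 − $53,900.00 = $304,100.00.
Net income = $304,100.00 × (1 − 0.26) = $225,034.00.
Per share: $225,034.00 / 2,303,000 shares = $0.10.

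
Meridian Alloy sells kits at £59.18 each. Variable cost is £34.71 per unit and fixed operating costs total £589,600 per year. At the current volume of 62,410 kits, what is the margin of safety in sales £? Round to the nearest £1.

£2,267,493

Contribution margin per unit = £59.18 − £34.71 = £24.47. Break-even units = £589,600 ÷ £24.47 = 24,094.81; break-even revenue = 24,094.81 × £59.18 = £1,425,930.85.
Current sales = 62,410 × £59.18 = £3,693,423.80.
Margin of safety = £3,693,423.80 − £1,425,930.85 = £2,267,493.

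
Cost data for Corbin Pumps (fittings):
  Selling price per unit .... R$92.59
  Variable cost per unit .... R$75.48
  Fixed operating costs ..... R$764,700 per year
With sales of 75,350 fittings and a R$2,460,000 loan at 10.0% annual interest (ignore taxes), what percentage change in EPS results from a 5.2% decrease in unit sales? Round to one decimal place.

At 75,350 units, contribution = 75,350 × R$17.11 = R$1,289,238.50.
Operating income = contribution − fixed costs = R$1,289,238.50 − R$764,700 = R$524,538.50.
Interest = R$246,000.00, so EBIT − I = R$278,538.50.
DCL = total CM / (EBIT − I) = R$1,289,238.50 / R$278,538.50 = 4.6286.
EPS therefore changes by 4.6286 × (-5.2%) = -24.1%.

-24.1%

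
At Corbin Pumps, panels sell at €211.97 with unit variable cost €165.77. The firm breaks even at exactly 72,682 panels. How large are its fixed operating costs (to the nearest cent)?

€3,357,908.40

Contribution margin per unit = €211.97 − €165.77 = €46.20.
Since BE = FC / CM, FC = 72,682 × €46.20 = €3,357,908.40.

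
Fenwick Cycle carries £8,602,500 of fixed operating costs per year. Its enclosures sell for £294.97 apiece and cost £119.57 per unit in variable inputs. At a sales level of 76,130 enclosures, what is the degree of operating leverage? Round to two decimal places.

2.81

Contribution at this volume is 76,130 × £175.40 = £13,353,202.00.
EBIT = £13,353,202.00 − £8,602,500 = £4,750,702.00.
DOL = contribution ÷ EBIT = £13,353,202.00 ÷ £4,750,702.00 = 2.8108.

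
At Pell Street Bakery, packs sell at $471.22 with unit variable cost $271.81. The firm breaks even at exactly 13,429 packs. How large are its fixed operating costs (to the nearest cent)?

$2,677,876.89

Each unit contributes $471.22 − $271.81 = $199.41.
Fixed costs = break-even units × CM = 13,429 × $199.41 = $2,677,876.89.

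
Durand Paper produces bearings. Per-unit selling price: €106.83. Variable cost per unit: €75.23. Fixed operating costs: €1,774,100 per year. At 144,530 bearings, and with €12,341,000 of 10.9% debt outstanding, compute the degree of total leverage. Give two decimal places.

At 144,530 units, contribution = 144,530 × €31.60 = €4,567,148.00.
Operating income = contribution − fixed costs = €4,567,148.00 − €1,774,100 = €2,793,048.00. Interest = €1,345,169.00.
DOL = €4,567,148.00 ÷ €2,793,048.00 = 1.6352; DFL = €2,793,048.00 ÷ €1,447,879.00 = 1.9291.
DCL = DOL × DFL = 1.6352 × 1.9291 = 3.1545.

3.15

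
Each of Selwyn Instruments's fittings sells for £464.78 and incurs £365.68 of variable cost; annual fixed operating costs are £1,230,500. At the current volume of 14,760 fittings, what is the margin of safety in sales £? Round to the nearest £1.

Each unit contributes £464.78 − £365.68 = £99.10. Break-even units = £1,230,500 ÷ £99.10 = 12,416.75; break-even revenue = 12,416.75 × £464.78 = £5,771,057.42.
Current sales = 14,760 × £464.78 = £6,860,152.80.
Margin of safety = £6,860,152.80 − £5,771,057.42 = £1,089,095.

£1,089,095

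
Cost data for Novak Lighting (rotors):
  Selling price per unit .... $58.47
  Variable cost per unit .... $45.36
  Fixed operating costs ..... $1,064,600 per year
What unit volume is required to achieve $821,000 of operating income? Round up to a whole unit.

Contribution margin per unit = $58.47 − $45.36 = $13.11.
Units = (FC + target) / CM = ($1,064,600 + $821,000) / $13.11 = 143,829.14, so 143,830 rotors.

143,830 rotors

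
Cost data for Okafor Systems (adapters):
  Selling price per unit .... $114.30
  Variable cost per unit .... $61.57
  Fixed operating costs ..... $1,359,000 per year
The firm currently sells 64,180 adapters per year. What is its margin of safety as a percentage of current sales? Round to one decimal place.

Contribution margin per unit = $114.30 − $61.57 = $52.73. Break-even units = $1,359,000 ÷ $52.73 = 25,772.80; break-even revenue = 25,772.80 × $114.30 = $2,945,831.59.
Current sales = 64,180 × $114.30 = $7,335,774.00.
Margin of safety = ($7,335,774.00 − $2,945,831.59) ÷ $7,335,774.00 = 59.8%.

59.8%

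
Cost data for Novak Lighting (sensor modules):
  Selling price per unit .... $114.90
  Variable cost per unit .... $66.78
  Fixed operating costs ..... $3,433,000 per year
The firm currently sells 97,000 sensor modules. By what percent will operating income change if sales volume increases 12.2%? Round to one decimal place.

+46.1%

Contribution at this volume is 97,000 × $48.12 = $4,667,640.00.
Operating income = contribution − fixed costs = $4,667,640.00 − $3,433,000 = $1,234,640.00.
So DOL = total CM / EBIT = $4,667,640.00 / $1,234,640.00 = 3.7806.
So EBIT moves 3.7806 × (+12.2%) = +46.1%.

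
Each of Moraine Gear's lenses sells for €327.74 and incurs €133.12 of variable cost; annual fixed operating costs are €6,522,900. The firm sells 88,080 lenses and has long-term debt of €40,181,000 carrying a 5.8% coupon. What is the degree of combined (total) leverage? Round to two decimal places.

At 88,080 units, contribution = 88,080 × €194.62 = €17,142,129.60.
EBIT = €17,142,129.60 − €6,522,900 = €10,619,229.60. Interest = €2,330,498.00, so EBIT − I = €8,288,731.60.
DCL = contribution ÷ (EBIT − I) = €17,142,129.60 ÷ €8,288,731.60 = 2.0681.

2.07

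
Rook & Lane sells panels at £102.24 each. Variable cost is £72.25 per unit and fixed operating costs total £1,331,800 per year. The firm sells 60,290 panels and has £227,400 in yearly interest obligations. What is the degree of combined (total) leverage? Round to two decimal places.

At 60,290 units, contribution = 60,290 × £29.99 = £1,808,097.10.
EBIT = £1,808,097.10 − £1,331,800 = £476,297.10. Interest = £227,400.00.
DOL = £1,808,097.10 ÷ £476,297.10 = 3.7962; DFL = £476,297.10 ÷ £248,897.10 = 1.9136.
Combined leverage = 3.7962 × 1.9136 = 7.2644.

7.26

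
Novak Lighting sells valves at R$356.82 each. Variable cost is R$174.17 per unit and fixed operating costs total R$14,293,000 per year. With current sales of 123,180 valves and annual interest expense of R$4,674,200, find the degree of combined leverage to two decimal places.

6.37

Contribution at this volume is 123,180 × R$182.65 = R$22,498,827.00.
EBIT = R$22,498,827.00 − R$14,293,000 = R$8,205,827.00. Interest = R$4,674,200.00.
DOL = R$22,498,827.00 ÷ R$8,205,827.00 = 2.7418; DFL = R$8,205,827.00 ÷ R$3,531,627.00 = 2.3235.
Combined leverage = 2.7418 × 2.3235 = 6.3706.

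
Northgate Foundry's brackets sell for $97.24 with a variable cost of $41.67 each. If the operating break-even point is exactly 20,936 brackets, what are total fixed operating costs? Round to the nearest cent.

$1,163,413.52

Each unit contributes $97.24 − $41.67 = $55.57.
Since BE = FC / CM, FC = 20,936 × $55.57 = $1,163,413.52.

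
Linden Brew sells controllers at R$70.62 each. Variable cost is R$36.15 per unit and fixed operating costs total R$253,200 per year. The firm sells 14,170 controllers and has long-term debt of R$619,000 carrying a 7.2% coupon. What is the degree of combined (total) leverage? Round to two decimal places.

2.56

Contribution at this volume is 14,170 × R$34.47 = R$488,439.90.
Subtracting fixed costs: EBIT = R$488,439.90 − R$253,200 = R$235,239.90. Interest = R$44,568.00, so EBIT − I = R$190,671.90.
Degree of total leverage = total CM / (EBIT − interest) = R$488,439.90 / R$190,671.90 = 2.5617.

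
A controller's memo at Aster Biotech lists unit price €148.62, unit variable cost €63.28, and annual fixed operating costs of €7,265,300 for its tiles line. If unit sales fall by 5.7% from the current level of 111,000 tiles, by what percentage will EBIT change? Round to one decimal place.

Total contribution margin = 111,000 × €85.34 = €9,472,740.00.
Subtracting fixed costs: EBIT = €9,472,740.00 − €7,265,300 = €2,207,440.00.
So DOL = total CM / EBIT = €9,472,740.00 / €2,207,440.00 = 4.2913.
So EBIT moves 4.2913 × (-5.7%) = -24.5%.

-24.5%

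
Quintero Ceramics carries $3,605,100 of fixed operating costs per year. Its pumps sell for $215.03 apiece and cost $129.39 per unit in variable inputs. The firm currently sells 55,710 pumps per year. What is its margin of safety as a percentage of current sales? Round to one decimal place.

24.4%

Unit CM = price − variable cost = $215.03 − $129.39 = $85.64. Break-even units = $3,605,100 ÷ $85.64 = 42,095.98; break-even revenue = 42,095.98 × $215.03 = $9,051,899.26.
Actual sales revenue = 55,710 × $215.03 = $11,979,321.30.
Margin of safety = ($11,979,321.30 − $9,051,899.26) ÷ $11,979,321.30 = 24.4%.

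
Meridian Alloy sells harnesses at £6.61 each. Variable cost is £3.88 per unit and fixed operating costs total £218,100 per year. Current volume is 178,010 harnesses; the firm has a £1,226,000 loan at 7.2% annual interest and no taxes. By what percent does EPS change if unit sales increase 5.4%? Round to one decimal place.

Total contribution margin = 178,010 × £2.73 = £485,967.30.
EBIT = £485,967.30 − £218,100 = £267,867.30.
Interest = £88,272.00, so EBIT − I = £179,595.30.
Degree of combined leverage = contribution ÷ (EBIT − I) = £485,967.30 ÷ £179,595.30 = 2.7059.
%ΔEPS = DCL × %ΔSales = 2.7059 × +5.4% = +14.6%.

+14.6%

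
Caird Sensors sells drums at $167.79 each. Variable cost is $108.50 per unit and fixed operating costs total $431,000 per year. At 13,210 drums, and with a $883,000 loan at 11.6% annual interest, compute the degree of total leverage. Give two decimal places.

Total contribution margin = 13,210 × $59.29 = $783,220.90.
EBIT = $783,220.90 − $431,000 = $352,220.90. Interest = $102,428.00, so EBIT − I = $249,792.90.
Degree of total leverage = total CM / (EBIT − interest) = $783,220.90 / $249,792.90 = 3.1355.

3.14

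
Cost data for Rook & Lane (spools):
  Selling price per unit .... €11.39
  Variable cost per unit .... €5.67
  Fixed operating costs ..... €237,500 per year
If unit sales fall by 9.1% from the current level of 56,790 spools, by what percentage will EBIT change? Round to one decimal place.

-33.8%

At 56,790 units, contribution = 56,790 × €5.72 = €324,838.80.
Subtracting fixed costs: EBIT = €324,838.80 − €237,500 = €87,338.80.
Degree of operating leverage = €324,838.80 / €87,338.80 = 3.7193.
%ΔEBIT = DOL × %ΔSales = 3.7193 × -9.1% = -33.8%.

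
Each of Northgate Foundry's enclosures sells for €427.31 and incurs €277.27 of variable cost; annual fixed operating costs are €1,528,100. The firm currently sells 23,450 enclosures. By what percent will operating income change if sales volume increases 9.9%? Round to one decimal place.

At 23,450 units, contribution = 23,450 × €150.04 = €3,518,438.00.
Operating income = contribution − fixed costs = €3,518,438.00 − €1,528,100 = €1,990,338.00.
So DOL = total CM / EBIT = €3,518,438.00 / €1,990,338.00 = 1.7678.
So EBIT moves 1.7678 × (+9.9%) = +17.5%.

+17.5%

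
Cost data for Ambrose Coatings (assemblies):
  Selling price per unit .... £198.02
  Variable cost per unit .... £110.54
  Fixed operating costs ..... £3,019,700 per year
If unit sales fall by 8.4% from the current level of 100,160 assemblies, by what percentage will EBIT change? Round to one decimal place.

-12.8%

Total contribution margin = 100,160 × £87.48 = £8,761,996.80.
EBIT = £8,761,996.80 − £3,019,700 = £5,742,296.80.
Degree of operating leverage = £8,761,996.80 / £5,742,296.80 = 1.5259.
%ΔEBIT = DOL × %ΔSales = 1.5259 × -8.4% = -12.8%.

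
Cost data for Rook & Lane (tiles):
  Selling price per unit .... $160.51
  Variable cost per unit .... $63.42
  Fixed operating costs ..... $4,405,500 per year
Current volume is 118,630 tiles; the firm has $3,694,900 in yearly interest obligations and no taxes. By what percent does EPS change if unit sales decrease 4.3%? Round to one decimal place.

-14.5%

Total contribution margin = 118,630 × $97.09 = $11,517,786.70.
Operating income = contribution − fixed costs = $11,517,786.70 − $4,405,500 = $7,112,286.70.
After interest of $3,694,900.00, pre-tax earnings = $3,417,386.70.
Degree of combined leverage = contribution ÷ (EBIT − I) = $11,517,786.70 ÷ $3,417,386.70 = 3.3703.
%ΔEPS = DCL × %ΔSales = 3.3703 × -4.3% = -14.5%.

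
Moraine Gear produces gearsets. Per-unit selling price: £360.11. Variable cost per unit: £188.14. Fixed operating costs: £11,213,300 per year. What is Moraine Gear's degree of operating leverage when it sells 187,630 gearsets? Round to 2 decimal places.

Total contribution margin = 187,630 × £171.97 = £32,266,731.10.
EBIT = £32,266,731.10 − £11,213,300 = £21,053,431.10.
So DOL = total CM / EBIT = £32,266,731.10 / £21,053,431.10 = 1.5326.

1.53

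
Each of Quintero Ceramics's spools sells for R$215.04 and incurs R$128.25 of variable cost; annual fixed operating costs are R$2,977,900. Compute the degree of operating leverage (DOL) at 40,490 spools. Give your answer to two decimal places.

Total contribution margin = 40,490 × R$86.79 = R$3,514,127.10.
EBIT = R$3,514,127.10 − R$2,977,900 = R$536,227.10.
So DOL = total CM / EBIT = R$3,514,127.10 / R$536,227.10 = 6.5534.

6.55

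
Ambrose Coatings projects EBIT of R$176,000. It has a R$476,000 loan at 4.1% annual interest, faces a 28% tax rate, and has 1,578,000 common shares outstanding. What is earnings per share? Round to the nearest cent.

R$0.07

Interest = R$19,516.00, so EBT = R$176,000 − R$19,516.00 = R$156,484.00.
After tax at 28%: net income = R$156,484.00 × 0.72 = R$112,668.48.
EPS = R$112,668.48 ÷ 1,578,000 = R$0.07.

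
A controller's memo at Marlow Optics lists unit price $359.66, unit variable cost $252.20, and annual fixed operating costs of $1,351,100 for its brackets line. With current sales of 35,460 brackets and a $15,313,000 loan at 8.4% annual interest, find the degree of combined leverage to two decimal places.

Total contribution margin = 35,460 × $107.46 = $3,810,531.60.
Operating income = contribution − fixed costs = $3,810,531.60 − $1,351,100 = $2,459,431.60. Interest = $1,286,292.00.
DOL = $3,810,531.60 ÷ $2,459,431.60 = 1.5494; DFL = $2,459,431.60 ÷ $1,173,139.60 = 2.0965.
DCL = DOL × DFL = 1.5494 × 2.0965 = 3.2483.

3.25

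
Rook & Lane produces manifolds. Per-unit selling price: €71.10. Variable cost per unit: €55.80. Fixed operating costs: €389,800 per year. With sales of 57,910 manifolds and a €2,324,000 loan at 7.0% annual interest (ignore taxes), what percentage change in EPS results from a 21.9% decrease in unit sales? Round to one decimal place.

At 57,910 units, contribution = 57,910 × €15.30 = €886,023.00.
EBIT = €886,023.00 − €389,800 = €496,223.00.
After interest of €162,680.00, pre-tax earnings = €333,543.00.
Degree of combined leverage = contribution ÷ (EBIT − I) = €886,023.00 ÷ €333,543.00 = 2.6564.
EPS therefore changes by 2.6564 × (-21.9%) = -58.2%.

-58.2%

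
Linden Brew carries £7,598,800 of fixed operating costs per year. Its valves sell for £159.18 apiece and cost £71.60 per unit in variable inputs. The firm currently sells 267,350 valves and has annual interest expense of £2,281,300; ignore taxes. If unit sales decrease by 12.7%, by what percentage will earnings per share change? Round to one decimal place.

-22.0%

Contribution at this volume is 267,350 × £87.58 = £23,414,513.00.
Subtracting fixed costs: EBIT = £23,414,513.00 − £7,598,800 = £15,815,713.00.
Interest = £2,281,300.00, so EBIT − I = £13,534,413.00.
DCL = total CM / (EBIT − I) = £23,414,513.00 / £13,534,413.00 = 1.7300.
EPS therefore changes by 1.7300 × (-12.7%) = -22.0%.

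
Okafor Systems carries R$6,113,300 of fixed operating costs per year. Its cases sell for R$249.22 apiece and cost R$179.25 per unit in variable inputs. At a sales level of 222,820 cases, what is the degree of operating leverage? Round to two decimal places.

1.65

At 222,820 units, contribution = 222,820 × R$69.97 = R$15,590,715.40.
Operating income = contribution − fixed costs = R$15,590,715.40 − R$6,113,300 = R$9,477,415.40.
DOL = contribution ÷ EBIT = R$15,590,715.40 ÷ R$9,477,415.40 = 1.6450.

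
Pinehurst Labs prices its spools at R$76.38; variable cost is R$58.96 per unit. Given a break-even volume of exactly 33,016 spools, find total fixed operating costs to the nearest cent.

R$575,138.72

Each unit contributes R$76.38 − R$58.96 = R$17.42.
Since BE = FC / CM, FC = 33,016 × R$17.42 = R$575,138.72.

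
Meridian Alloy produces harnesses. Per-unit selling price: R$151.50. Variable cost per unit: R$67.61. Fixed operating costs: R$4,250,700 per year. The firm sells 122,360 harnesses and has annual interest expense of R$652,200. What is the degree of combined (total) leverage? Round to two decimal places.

1.91

Total contribution margin = 122,360 × R$83.89 = R$10,264,780.40.
Operating income = contribution − fixed costs = R$10,264,780.40 − R$4,250,700 = R$6,014,080.40. Interest = R$652,200.00, so EBIT − I = R$5,361,880.40.
Degree of total leverage = total CM / (EBIT − interest) = R$10,264,780.40 / R$5,361,880.40 = 1.9144.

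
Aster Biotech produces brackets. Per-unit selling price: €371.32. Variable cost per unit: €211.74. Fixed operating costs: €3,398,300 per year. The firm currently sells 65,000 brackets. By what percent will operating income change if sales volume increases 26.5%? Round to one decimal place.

+39.4%

Contribution at this volume is 65,000 × €159.58 = €10,372,700.00.
Operating income = contribution − fixed costs = €10,372,700.00 − €3,398,300 = €6,974,400.00.
Degree of operating leverage = €10,372,700.00 / €6,974,400.00 = 1.4873.
%ΔEBIT = DOL × %ΔSales = 1.4873 × +26.5% = +39.4%.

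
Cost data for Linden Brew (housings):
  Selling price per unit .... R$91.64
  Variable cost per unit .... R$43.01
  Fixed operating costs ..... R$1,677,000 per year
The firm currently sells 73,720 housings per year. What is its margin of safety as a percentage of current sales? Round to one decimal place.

Unit CM = price − variable cost = R$91.64 − R$43.01 = R$48.63. Break-even units = R$1,677,000 ÷ R$48.63 = 34,484.89; break-even revenue = 34,484.89 × R$91.64 = R$3,160,194.94.
Actual sales revenue = 73,720 × R$91.64 = R$6,755,700.80.
Margin of safety = (R$6,755,700.80 − R$3,160,194.94) ÷ R$6,755,700.80 = 53.2%.

53.2%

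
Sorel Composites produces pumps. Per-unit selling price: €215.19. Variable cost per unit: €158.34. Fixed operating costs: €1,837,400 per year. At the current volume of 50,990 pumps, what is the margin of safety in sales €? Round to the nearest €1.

€4,017,567

Each unit contributes €215.19 − €158.34 = €56.85. Break-even units = €1,837,400 ÷ €56.85 = 32,320.14; break-even revenue = 32,320.14 × €215.19 = €6,954,971.08.
Current sales = 50,990 × €215.19 = €10,972,538.10.
Margin of safety = €10,972,538.10 − €6,954,971.08 = €4,017,567.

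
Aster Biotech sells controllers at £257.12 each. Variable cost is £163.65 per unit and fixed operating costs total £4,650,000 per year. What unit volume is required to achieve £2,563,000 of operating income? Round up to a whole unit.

Unit CM = price − variable cost = £257.12 − £163.65 = £93.47.
Required volume = (fixed costs + target profit) ÷ CM = (£4,650,000 + £2,563,000) ÷ £93.47 = 77,169.15, so 77,170 controllers.

77,170 controllers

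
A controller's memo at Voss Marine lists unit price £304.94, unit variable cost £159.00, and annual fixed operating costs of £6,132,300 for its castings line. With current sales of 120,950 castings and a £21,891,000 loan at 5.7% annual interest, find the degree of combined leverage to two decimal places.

Total contribution margin = 120,950 × £145.94 = £17,651,443.00.
EBIT = £17,651,443.00 − £6,132,300 = £11,519,143.00. Interest = £1,247,787.00, so EBIT − I = £10,271,356.00.
DCL = contribution ÷ (EBIT − I) = £17,651,443.00 ÷ £10,271,356.00 = 1.7185.

1.72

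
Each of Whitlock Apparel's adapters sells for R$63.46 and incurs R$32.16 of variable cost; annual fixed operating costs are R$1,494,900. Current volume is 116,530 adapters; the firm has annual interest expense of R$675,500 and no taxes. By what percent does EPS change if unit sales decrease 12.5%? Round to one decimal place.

At 116,530 units, contribution = 116,530 × R$31.30 = R$3,647,389.00.
Subtracting fixed costs: EBIT = R$3,647,389.00 − R$1,494,900 = R$2,152,489.00.
Interest = R$675,500.00, so EBIT − I = R$1,476,989.00.
Degree of combined leverage = contribution ÷ (EBIT − I) = R$3,647,389.00 ÷ R$1,476,989.00 = 2.4695.
EPS therefore changes by 2.4695 × (-12.5%) = -30.9%.

-30.9%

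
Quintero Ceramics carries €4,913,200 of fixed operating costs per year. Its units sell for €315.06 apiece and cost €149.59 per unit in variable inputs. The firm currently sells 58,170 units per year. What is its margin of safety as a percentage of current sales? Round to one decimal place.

49.0%

Each unit contributes €315.06 − €149.59 = €165.47. Break-even units = €4,913,200 ÷ €165.47 = 29,692.39; break-even revenue = 29,692.39 × €315.06 = €9,354,884.83.
Current sales = 58,170 × €315.06 = €18,327,040.20.
Margin of safety = (€18,327,040.20 − €9,354,884.83) ÷ €18,327,040.20 = 49.0%.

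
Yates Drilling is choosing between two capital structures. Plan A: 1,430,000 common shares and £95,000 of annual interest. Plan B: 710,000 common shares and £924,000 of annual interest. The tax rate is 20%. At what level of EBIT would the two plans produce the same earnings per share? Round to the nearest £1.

Set EPS_A = EPS_B: (EBIT − £95,000)(1 − 0.20) ÷ 1,430,000 = (EBIT − £924,000)(1 − 0.20) ÷ 710,000.
The (1 − t) factor cancels: (EBIT − 95,000) × 710,000 = (EBIT − 924,000) × 1,430,000.
Solving, EBIT = (924,000·1,430,000 − 95,000·710,000) / (1,430,000 − 710,000) = 1,253,870,000,000 / 720,000 = 1,741,486.11.

£1,741,486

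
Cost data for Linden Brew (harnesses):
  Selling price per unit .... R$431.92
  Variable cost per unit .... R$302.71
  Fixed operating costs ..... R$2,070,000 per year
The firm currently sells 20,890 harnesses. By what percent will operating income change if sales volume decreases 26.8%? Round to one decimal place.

At 20,890 units, contribution = 20,890 × R$129.21 = R$2,699,196.90.
Subtracting fixed costs: EBIT = R$2,699,196.90 − R$2,070,000 = R$629,196.90.
DOL = contribution ÷ EBIT = R$2,699,196.90 ÷ R$629,196.90 = 4.2899.
%ΔEBIT = DOL × %ΔSales = 4.2899 × -26.8% = -115.0%.

-115.0%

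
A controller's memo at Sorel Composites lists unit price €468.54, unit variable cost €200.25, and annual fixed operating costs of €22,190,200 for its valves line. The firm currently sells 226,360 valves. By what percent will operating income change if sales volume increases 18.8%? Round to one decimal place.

+29.6%

At 226,360 units, contribution = 226,360 × €268.29 = €60,730,124.40.
EBIT = €60,730,124.40 − €22,190,200 = €38,539,924.40.
Degree of operating leverage = €60,730,124.40 / €38,539,924.40 = 1.5758.
So EBIT moves 1.5758 × (+18.8%) = +29.6%.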